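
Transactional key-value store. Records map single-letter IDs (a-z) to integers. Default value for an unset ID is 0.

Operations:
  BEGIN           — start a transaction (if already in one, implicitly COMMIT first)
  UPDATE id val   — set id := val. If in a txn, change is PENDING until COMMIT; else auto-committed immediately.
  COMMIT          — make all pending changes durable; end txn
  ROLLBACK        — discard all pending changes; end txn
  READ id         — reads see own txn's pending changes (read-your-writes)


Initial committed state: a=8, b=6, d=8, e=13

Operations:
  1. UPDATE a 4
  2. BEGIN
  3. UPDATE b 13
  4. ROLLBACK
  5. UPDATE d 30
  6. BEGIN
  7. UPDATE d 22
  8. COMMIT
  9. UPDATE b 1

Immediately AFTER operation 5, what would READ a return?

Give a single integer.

Answer: 4

Derivation:
Initial committed: {a=8, b=6, d=8, e=13}
Op 1: UPDATE a=4 (auto-commit; committed a=4)
Op 2: BEGIN: in_txn=True, pending={}
Op 3: UPDATE b=13 (pending; pending now {b=13})
Op 4: ROLLBACK: discarded pending ['b']; in_txn=False
Op 5: UPDATE d=30 (auto-commit; committed d=30)
After op 5: visible(a) = 4 (pending={}, committed={a=4, b=6, d=30, e=13})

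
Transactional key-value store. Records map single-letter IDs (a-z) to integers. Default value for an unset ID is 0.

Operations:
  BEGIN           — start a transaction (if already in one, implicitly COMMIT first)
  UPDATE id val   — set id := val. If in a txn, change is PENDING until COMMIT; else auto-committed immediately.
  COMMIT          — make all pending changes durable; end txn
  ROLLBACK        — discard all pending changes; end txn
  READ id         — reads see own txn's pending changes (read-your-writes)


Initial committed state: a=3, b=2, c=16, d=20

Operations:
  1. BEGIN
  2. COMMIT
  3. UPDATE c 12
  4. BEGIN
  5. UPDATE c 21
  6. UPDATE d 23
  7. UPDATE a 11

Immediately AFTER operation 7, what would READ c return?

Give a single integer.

Answer: 21

Derivation:
Initial committed: {a=3, b=2, c=16, d=20}
Op 1: BEGIN: in_txn=True, pending={}
Op 2: COMMIT: merged [] into committed; committed now {a=3, b=2, c=16, d=20}
Op 3: UPDATE c=12 (auto-commit; committed c=12)
Op 4: BEGIN: in_txn=True, pending={}
Op 5: UPDATE c=21 (pending; pending now {c=21})
Op 6: UPDATE d=23 (pending; pending now {c=21, d=23})
Op 7: UPDATE a=11 (pending; pending now {a=11, c=21, d=23})
After op 7: visible(c) = 21 (pending={a=11, c=21, d=23}, committed={a=3, b=2, c=12, d=20})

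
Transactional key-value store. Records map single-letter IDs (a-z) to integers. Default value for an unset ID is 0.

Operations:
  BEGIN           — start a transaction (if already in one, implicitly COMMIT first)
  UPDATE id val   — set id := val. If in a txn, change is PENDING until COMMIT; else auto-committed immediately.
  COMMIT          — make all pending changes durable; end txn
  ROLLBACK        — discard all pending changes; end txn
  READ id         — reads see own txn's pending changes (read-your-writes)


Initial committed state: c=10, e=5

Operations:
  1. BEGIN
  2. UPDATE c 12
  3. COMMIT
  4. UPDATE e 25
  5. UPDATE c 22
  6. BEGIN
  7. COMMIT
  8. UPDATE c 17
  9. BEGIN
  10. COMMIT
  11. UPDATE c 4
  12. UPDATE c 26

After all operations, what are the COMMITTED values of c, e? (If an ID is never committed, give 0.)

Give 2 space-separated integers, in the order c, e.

Initial committed: {c=10, e=5}
Op 1: BEGIN: in_txn=True, pending={}
Op 2: UPDATE c=12 (pending; pending now {c=12})
Op 3: COMMIT: merged ['c'] into committed; committed now {c=12, e=5}
Op 4: UPDATE e=25 (auto-commit; committed e=25)
Op 5: UPDATE c=22 (auto-commit; committed c=22)
Op 6: BEGIN: in_txn=True, pending={}
Op 7: COMMIT: merged [] into committed; committed now {c=22, e=25}
Op 8: UPDATE c=17 (auto-commit; committed c=17)
Op 9: BEGIN: in_txn=True, pending={}
Op 10: COMMIT: merged [] into committed; committed now {c=17, e=25}
Op 11: UPDATE c=4 (auto-commit; committed c=4)
Op 12: UPDATE c=26 (auto-commit; committed c=26)
Final committed: {c=26, e=25}

Answer: 26 25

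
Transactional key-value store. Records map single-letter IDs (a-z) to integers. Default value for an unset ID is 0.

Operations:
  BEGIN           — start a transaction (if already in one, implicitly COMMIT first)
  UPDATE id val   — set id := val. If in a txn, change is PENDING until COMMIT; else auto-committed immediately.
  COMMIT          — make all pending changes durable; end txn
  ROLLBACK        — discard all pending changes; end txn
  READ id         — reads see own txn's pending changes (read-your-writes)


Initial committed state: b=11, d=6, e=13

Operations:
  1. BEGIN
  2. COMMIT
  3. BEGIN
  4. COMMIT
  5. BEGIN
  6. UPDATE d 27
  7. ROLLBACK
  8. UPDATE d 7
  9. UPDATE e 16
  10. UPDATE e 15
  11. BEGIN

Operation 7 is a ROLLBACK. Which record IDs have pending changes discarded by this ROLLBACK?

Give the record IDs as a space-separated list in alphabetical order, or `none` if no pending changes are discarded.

Initial committed: {b=11, d=6, e=13}
Op 1: BEGIN: in_txn=True, pending={}
Op 2: COMMIT: merged [] into committed; committed now {b=11, d=6, e=13}
Op 3: BEGIN: in_txn=True, pending={}
Op 4: COMMIT: merged [] into committed; committed now {b=11, d=6, e=13}
Op 5: BEGIN: in_txn=True, pending={}
Op 6: UPDATE d=27 (pending; pending now {d=27})
Op 7: ROLLBACK: discarded pending ['d']; in_txn=False
Op 8: UPDATE d=7 (auto-commit; committed d=7)
Op 9: UPDATE e=16 (auto-commit; committed e=16)
Op 10: UPDATE e=15 (auto-commit; committed e=15)
Op 11: BEGIN: in_txn=True, pending={}
ROLLBACK at op 7 discards: ['d']

Answer: d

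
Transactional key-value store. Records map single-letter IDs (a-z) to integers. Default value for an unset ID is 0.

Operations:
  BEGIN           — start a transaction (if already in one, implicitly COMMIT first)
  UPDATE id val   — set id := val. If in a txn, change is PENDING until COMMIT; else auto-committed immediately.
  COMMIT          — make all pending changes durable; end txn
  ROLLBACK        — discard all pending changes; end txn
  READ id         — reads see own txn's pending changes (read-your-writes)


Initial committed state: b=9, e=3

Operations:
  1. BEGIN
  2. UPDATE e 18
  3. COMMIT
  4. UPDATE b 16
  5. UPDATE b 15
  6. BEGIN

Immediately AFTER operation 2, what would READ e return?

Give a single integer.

Answer: 18

Derivation:
Initial committed: {b=9, e=3}
Op 1: BEGIN: in_txn=True, pending={}
Op 2: UPDATE e=18 (pending; pending now {e=18})
After op 2: visible(e) = 18 (pending={e=18}, committed={b=9, e=3})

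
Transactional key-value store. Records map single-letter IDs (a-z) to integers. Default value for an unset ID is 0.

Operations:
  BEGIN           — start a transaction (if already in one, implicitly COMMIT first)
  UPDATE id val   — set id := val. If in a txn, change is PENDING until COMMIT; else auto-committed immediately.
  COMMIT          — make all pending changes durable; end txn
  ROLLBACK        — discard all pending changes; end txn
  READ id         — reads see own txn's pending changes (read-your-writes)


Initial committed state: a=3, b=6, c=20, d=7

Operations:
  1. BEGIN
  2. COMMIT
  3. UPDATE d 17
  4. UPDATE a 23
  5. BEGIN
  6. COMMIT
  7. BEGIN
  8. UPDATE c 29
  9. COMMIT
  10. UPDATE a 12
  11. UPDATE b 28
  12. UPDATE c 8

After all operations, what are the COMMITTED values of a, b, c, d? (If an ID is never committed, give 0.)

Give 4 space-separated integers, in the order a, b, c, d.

Initial committed: {a=3, b=6, c=20, d=7}
Op 1: BEGIN: in_txn=True, pending={}
Op 2: COMMIT: merged [] into committed; committed now {a=3, b=6, c=20, d=7}
Op 3: UPDATE d=17 (auto-commit; committed d=17)
Op 4: UPDATE a=23 (auto-commit; committed a=23)
Op 5: BEGIN: in_txn=True, pending={}
Op 6: COMMIT: merged [] into committed; committed now {a=23, b=6, c=20, d=17}
Op 7: BEGIN: in_txn=True, pending={}
Op 8: UPDATE c=29 (pending; pending now {c=29})
Op 9: COMMIT: merged ['c'] into committed; committed now {a=23, b=6, c=29, d=17}
Op 10: UPDATE a=12 (auto-commit; committed a=12)
Op 11: UPDATE b=28 (auto-commit; committed b=28)
Op 12: UPDATE c=8 (auto-commit; committed c=8)
Final committed: {a=12, b=28, c=8, d=17}

Answer: 12 28 8 17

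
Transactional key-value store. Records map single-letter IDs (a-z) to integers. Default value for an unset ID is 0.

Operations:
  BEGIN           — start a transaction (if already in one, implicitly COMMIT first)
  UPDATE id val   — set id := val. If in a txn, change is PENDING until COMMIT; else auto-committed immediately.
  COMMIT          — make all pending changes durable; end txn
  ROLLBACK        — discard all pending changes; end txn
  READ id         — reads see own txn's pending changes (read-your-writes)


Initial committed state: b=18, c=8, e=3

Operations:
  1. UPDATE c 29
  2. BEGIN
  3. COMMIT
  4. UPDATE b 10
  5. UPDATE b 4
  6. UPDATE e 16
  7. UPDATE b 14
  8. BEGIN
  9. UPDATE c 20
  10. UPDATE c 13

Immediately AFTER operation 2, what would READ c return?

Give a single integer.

Answer: 29

Derivation:
Initial committed: {b=18, c=8, e=3}
Op 1: UPDATE c=29 (auto-commit; committed c=29)
Op 2: BEGIN: in_txn=True, pending={}
After op 2: visible(c) = 29 (pending={}, committed={b=18, c=29, e=3})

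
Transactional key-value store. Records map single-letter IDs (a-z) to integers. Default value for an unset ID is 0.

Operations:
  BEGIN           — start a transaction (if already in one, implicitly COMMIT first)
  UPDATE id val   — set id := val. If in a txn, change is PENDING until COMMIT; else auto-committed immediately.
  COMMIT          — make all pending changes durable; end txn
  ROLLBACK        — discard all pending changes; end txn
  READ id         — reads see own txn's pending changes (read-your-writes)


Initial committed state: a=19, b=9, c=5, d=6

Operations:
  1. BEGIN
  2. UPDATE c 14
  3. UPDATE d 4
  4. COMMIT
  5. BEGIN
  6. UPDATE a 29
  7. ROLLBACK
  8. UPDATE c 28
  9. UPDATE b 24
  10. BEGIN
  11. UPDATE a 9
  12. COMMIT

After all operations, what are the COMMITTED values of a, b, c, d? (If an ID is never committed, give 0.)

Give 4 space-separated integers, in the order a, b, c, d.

Answer: 9 24 28 4

Derivation:
Initial committed: {a=19, b=9, c=5, d=6}
Op 1: BEGIN: in_txn=True, pending={}
Op 2: UPDATE c=14 (pending; pending now {c=14})
Op 3: UPDATE d=4 (pending; pending now {c=14, d=4})
Op 4: COMMIT: merged ['c', 'd'] into committed; committed now {a=19, b=9, c=14, d=4}
Op 5: BEGIN: in_txn=True, pending={}
Op 6: UPDATE a=29 (pending; pending now {a=29})
Op 7: ROLLBACK: discarded pending ['a']; in_txn=False
Op 8: UPDATE c=28 (auto-commit; committed c=28)
Op 9: UPDATE b=24 (auto-commit; committed b=24)
Op 10: BEGIN: in_txn=True, pending={}
Op 11: UPDATE a=9 (pending; pending now {a=9})
Op 12: COMMIT: merged ['a'] into committed; committed now {a=9, b=24, c=28, d=4}
Final committed: {a=9, b=24, c=28, d=4}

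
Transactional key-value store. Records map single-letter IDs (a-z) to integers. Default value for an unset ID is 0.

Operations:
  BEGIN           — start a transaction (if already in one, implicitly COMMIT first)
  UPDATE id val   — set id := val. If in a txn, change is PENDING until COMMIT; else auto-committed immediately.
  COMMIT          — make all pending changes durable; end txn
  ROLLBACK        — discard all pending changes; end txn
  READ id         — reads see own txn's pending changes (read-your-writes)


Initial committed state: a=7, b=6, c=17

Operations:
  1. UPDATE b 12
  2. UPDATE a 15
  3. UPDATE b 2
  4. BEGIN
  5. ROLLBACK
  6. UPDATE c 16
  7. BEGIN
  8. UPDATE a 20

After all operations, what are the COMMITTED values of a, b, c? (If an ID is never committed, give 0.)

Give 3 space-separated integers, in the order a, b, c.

Answer: 15 2 16

Derivation:
Initial committed: {a=7, b=6, c=17}
Op 1: UPDATE b=12 (auto-commit; committed b=12)
Op 2: UPDATE a=15 (auto-commit; committed a=15)
Op 3: UPDATE b=2 (auto-commit; committed b=2)
Op 4: BEGIN: in_txn=True, pending={}
Op 5: ROLLBACK: discarded pending []; in_txn=False
Op 6: UPDATE c=16 (auto-commit; committed c=16)
Op 7: BEGIN: in_txn=True, pending={}
Op 8: UPDATE a=20 (pending; pending now {a=20})
Final committed: {a=15, b=2, c=16}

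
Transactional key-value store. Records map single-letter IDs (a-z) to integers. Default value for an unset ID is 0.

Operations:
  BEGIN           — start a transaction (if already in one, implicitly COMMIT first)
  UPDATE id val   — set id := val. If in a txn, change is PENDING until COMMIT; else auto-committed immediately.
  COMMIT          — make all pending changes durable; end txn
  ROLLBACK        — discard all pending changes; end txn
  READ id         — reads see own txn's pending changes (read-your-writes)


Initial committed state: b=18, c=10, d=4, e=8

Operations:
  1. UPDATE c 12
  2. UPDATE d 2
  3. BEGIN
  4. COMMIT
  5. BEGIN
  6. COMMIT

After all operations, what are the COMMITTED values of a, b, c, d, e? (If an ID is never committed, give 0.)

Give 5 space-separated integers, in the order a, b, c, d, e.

Answer: 0 18 12 2 8

Derivation:
Initial committed: {b=18, c=10, d=4, e=8}
Op 1: UPDATE c=12 (auto-commit; committed c=12)
Op 2: UPDATE d=2 (auto-commit; committed d=2)
Op 3: BEGIN: in_txn=True, pending={}
Op 4: COMMIT: merged [] into committed; committed now {b=18, c=12, d=2, e=8}
Op 5: BEGIN: in_txn=True, pending={}
Op 6: COMMIT: merged [] into committed; committed now {b=18, c=12, d=2, e=8}
Final committed: {b=18, c=12, d=2, e=8}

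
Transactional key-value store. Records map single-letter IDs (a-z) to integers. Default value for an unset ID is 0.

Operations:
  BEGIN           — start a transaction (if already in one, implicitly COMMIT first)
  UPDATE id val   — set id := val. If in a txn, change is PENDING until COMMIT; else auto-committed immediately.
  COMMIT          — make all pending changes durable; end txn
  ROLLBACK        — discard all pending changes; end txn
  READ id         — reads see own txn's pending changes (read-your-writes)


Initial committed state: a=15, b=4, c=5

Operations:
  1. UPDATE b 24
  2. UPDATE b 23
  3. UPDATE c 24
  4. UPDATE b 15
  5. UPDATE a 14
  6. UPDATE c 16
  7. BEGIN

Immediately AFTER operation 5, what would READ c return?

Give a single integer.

Initial committed: {a=15, b=4, c=5}
Op 1: UPDATE b=24 (auto-commit; committed b=24)
Op 2: UPDATE b=23 (auto-commit; committed b=23)
Op 3: UPDATE c=24 (auto-commit; committed c=24)
Op 4: UPDATE b=15 (auto-commit; committed b=15)
Op 5: UPDATE a=14 (auto-commit; committed a=14)
After op 5: visible(c) = 24 (pending={}, committed={a=14, b=15, c=24})

Answer: 24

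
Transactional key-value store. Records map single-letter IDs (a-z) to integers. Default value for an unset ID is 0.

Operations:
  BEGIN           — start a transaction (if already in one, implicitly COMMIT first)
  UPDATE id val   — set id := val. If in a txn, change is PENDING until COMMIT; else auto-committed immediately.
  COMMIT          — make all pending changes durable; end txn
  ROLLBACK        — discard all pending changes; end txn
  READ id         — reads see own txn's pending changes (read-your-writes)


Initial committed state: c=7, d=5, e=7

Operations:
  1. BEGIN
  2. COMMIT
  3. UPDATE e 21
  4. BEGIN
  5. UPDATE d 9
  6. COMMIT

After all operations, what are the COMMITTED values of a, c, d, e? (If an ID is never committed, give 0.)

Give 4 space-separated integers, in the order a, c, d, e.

Answer: 0 7 9 21

Derivation:
Initial committed: {c=7, d=5, e=7}
Op 1: BEGIN: in_txn=True, pending={}
Op 2: COMMIT: merged [] into committed; committed now {c=7, d=5, e=7}
Op 3: UPDATE e=21 (auto-commit; committed e=21)
Op 4: BEGIN: in_txn=True, pending={}
Op 5: UPDATE d=9 (pending; pending now {d=9})
Op 6: COMMIT: merged ['d'] into committed; committed now {c=7, d=9, e=21}
Final committed: {c=7, d=9, e=21}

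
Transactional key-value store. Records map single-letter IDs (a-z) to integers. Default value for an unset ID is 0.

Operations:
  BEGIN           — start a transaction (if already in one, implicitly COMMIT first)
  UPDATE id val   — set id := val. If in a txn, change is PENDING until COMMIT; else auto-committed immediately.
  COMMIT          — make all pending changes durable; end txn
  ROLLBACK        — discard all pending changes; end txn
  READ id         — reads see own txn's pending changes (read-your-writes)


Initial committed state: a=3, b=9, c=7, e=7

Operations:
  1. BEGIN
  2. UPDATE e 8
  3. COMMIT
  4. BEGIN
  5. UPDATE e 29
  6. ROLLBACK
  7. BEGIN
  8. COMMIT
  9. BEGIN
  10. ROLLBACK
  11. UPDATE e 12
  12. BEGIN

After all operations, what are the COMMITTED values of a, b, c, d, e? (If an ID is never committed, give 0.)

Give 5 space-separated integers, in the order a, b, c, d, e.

Answer: 3 9 7 0 12

Derivation:
Initial committed: {a=3, b=9, c=7, e=7}
Op 1: BEGIN: in_txn=True, pending={}
Op 2: UPDATE e=8 (pending; pending now {e=8})
Op 3: COMMIT: merged ['e'] into committed; committed now {a=3, b=9, c=7, e=8}
Op 4: BEGIN: in_txn=True, pending={}
Op 5: UPDATE e=29 (pending; pending now {e=29})
Op 6: ROLLBACK: discarded pending ['e']; in_txn=False
Op 7: BEGIN: in_txn=True, pending={}
Op 8: COMMIT: merged [] into committed; committed now {a=3, b=9, c=7, e=8}
Op 9: BEGIN: in_txn=True, pending={}
Op 10: ROLLBACK: discarded pending []; in_txn=False
Op 11: UPDATE e=12 (auto-commit; committed e=12)
Op 12: BEGIN: in_txn=True, pending={}
Final committed: {a=3, b=9, c=7, e=12}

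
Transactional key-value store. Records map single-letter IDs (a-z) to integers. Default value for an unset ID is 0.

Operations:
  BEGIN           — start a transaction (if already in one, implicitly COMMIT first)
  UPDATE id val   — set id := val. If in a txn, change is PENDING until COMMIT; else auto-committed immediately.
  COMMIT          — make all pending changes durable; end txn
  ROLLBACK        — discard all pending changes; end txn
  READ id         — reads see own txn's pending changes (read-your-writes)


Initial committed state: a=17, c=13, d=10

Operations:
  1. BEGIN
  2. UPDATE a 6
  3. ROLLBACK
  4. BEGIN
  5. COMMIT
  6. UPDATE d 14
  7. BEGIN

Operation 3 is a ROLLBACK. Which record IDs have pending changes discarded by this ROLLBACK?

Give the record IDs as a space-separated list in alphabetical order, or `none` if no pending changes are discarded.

Initial committed: {a=17, c=13, d=10}
Op 1: BEGIN: in_txn=True, pending={}
Op 2: UPDATE a=6 (pending; pending now {a=6})
Op 3: ROLLBACK: discarded pending ['a']; in_txn=False
Op 4: BEGIN: in_txn=True, pending={}
Op 5: COMMIT: merged [] into committed; committed now {a=17, c=13, d=10}
Op 6: UPDATE d=14 (auto-commit; committed d=14)
Op 7: BEGIN: in_txn=True, pending={}
ROLLBACK at op 3 discards: ['a']

Answer: a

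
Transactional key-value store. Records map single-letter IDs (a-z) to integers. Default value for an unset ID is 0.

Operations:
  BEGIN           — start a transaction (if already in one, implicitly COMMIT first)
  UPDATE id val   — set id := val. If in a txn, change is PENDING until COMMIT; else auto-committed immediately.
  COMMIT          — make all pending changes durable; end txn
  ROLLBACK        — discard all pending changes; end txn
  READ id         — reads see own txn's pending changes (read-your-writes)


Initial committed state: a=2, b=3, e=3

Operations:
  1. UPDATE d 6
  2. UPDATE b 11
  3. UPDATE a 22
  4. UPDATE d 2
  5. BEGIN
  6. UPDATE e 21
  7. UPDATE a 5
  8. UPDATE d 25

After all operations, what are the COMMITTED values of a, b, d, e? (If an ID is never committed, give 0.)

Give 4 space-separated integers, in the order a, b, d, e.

Initial committed: {a=2, b=3, e=3}
Op 1: UPDATE d=6 (auto-commit; committed d=6)
Op 2: UPDATE b=11 (auto-commit; committed b=11)
Op 3: UPDATE a=22 (auto-commit; committed a=22)
Op 4: UPDATE d=2 (auto-commit; committed d=2)
Op 5: BEGIN: in_txn=True, pending={}
Op 6: UPDATE e=21 (pending; pending now {e=21})
Op 7: UPDATE a=5 (pending; pending now {a=5, e=21})
Op 8: UPDATE d=25 (pending; pending now {a=5, d=25, e=21})
Final committed: {a=22, b=11, d=2, e=3}

Answer: 22 11 2 3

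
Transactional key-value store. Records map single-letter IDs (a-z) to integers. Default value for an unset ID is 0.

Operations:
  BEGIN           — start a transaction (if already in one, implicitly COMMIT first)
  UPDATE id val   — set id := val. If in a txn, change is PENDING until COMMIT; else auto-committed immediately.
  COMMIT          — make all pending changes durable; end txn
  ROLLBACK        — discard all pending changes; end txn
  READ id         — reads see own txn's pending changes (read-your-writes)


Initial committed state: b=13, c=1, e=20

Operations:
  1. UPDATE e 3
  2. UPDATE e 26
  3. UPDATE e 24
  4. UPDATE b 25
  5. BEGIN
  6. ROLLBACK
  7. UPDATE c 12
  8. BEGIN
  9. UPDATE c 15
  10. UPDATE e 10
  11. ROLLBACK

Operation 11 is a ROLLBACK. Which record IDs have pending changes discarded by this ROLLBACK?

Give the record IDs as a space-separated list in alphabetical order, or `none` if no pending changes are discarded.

Initial committed: {b=13, c=1, e=20}
Op 1: UPDATE e=3 (auto-commit; committed e=3)
Op 2: UPDATE e=26 (auto-commit; committed e=26)
Op 3: UPDATE e=24 (auto-commit; committed e=24)
Op 4: UPDATE b=25 (auto-commit; committed b=25)
Op 5: BEGIN: in_txn=True, pending={}
Op 6: ROLLBACK: discarded pending []; in_txn=False
Op 7: UPDATE c=12 (auto-commit; committed c=12)
Op 8: BEGIN: in_txn=True, pending={}
Op 9: UPDATE c=15 (pending; pending now {c=15})
Op 10: UPDATE e=10 (pending; pending now {c=15, e=10})
Op 11: ROLLBACK: discarded pending ['c', 'e']; in_txn=False
ROLLBACK at op 11 discards: ['c', 'e']

Answer: c e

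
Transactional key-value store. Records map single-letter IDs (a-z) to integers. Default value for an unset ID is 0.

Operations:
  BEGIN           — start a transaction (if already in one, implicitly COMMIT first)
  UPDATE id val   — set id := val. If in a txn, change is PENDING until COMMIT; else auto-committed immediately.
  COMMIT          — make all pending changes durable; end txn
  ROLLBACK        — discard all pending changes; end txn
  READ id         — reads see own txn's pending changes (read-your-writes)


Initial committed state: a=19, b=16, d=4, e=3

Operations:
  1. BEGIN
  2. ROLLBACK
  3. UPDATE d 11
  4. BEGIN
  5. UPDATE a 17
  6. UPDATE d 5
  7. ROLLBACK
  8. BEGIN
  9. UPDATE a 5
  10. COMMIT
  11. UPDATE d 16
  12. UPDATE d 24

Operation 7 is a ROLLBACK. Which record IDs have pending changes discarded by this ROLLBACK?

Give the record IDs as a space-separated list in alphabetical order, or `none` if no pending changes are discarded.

Initial committed: {a=19, b=16, d=4, e=3}
Op 1: BEGIN: in_txn=True, pending={}
Op 2: ROLLBACK: discarded pending []; in_txn=False
Op 3: UPDATE d=11 (auto-commit; committed d=11)
Op 4: BEGIN: in_txn=True, pending={}
Op 5: UPDATE a=17 (pending; pending now {a=17})
Op 6: UPDATE d=5 (pending; pending now {a=17, d=5})
Op 7: ROLLBACK: discarded pending ['a', 'd']; in_txn=False
Op 8: BEGIN: in_txn=True, pending={}
Op 9: UPDATE a=5 (pending; pending now {a=5})
Op 10: COMMIT: merged ['a'] into committed; committed now {a=5, b=16, d=11, e=3}
Op 11: UPDATE d=16 (auto-commit; committed d=16)
Op 12: UPDATE d=24 (auto-commit; committed d=24)
ROLLBACK at op 7 discards: ['a', 'd']

Answer: a d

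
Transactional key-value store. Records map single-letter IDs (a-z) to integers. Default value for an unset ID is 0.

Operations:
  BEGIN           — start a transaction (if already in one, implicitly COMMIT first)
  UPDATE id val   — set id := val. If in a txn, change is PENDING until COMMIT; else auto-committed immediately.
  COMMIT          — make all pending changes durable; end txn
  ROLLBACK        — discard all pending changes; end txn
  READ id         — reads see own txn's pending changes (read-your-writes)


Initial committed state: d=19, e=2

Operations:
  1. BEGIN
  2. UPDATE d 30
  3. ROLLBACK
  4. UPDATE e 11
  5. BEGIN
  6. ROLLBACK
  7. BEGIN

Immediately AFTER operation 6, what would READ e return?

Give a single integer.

Initial committed: {d=19, e=2}
Op 1: BEGIN: in_txn=True, pending={}
Op 2: UPDATE d=30 (pending; pending now {d=30})
Op 3: ROLLBACK: discarded pending ['d']; in_txn=False
Op 4: UPDATE e=11 (auto-commit; committed e=11)
Op 5: BEGIN: in_txn=True, pending={}
Op 6: ROLLBACK: discarded pending []; in_txn=False
After op 6: visible(e) = 11 (pending={}, committed={d=19, e=11})

Answer: 11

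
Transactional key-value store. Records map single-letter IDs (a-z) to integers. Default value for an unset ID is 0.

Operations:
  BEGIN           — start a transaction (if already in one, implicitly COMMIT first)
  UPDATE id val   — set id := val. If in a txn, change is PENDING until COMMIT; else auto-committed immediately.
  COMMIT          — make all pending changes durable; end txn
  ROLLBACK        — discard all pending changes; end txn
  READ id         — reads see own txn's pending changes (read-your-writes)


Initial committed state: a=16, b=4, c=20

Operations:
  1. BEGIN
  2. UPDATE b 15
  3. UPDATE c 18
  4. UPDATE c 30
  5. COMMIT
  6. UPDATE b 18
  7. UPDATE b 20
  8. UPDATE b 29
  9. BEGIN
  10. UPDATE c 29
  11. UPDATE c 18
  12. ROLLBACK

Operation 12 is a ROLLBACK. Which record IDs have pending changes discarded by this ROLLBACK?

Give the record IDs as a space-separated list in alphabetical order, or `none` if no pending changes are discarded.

Answer: c

Derivation:
Initial committed: {a=16, b=4, c=20}
Op 1: BEGIN: in_txn=True, pending={}
Op 2: UPDATE b=15 (pending; pending now {b=15})
Op 3: UPDATE c=18 (pending; pending now {b=15, c=18})
Op 4: UPDATE c=30 (pending; pending now {b=15, c=30})
Op 5: COMMIT: merged ['b', 'c'] into committed; committed now {a=16, b=15, c=30}
Op 6: UPDATE b=18 (auto-commit; committed b=18)
Op 7: UPDATE b=20 (auto-commit; committed b=20)
Op 8: UPDATE b=29 (auto-commit; committed b=29)
Op 9: BEGIN: in_txn=True, pending={}
Op 10: UPDATE c=29 (pending; pending now {c=29})
Op 11: UPDATE c=18 (pending; pending now {c=18})
Op 12: ROLLBACK: discarded pending ['c']; in_txn=False
ROLLBACK at op 12 discards: ['c']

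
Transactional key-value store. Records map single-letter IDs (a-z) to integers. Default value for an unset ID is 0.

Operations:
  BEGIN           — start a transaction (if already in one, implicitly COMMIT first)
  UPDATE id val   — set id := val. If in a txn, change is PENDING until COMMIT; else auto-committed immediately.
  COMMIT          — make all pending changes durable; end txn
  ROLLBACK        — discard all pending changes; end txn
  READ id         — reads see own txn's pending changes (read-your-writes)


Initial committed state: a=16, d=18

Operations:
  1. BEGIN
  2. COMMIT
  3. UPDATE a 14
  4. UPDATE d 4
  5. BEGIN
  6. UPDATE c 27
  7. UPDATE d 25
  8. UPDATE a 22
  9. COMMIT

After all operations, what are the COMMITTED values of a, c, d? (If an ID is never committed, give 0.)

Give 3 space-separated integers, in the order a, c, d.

Answer: 22 27 25

Derivation:
Initial committed: {a=16, d=18}
Op 1: BEGIN: in_txn=True, pending={}
Op 2: COMMIT: merged [] into committed; committed now {a=16, d=18}
Op 3: UPDATE a=14 (auto-commit; committed a=14)
Op 4: UPDATE d=4 (auto-commit; committed d=4)
Op 5: BEGIN: in_txn=True, pending={}
Op 6: UPDATE c=27 (pending; pending now {c=27})
Op 7: UPDATE d=25 (pending; pending now {c=27, d=25})
Op 8: UPDATE a=22 (pending; pending now {a=22, c=27, d=25})
Op 9: COMMIT: merged ['a', 'c', 'd'] into committed; committed now {a=22, c=27, d=25}
Final committed: {a=22, c=27, d=25}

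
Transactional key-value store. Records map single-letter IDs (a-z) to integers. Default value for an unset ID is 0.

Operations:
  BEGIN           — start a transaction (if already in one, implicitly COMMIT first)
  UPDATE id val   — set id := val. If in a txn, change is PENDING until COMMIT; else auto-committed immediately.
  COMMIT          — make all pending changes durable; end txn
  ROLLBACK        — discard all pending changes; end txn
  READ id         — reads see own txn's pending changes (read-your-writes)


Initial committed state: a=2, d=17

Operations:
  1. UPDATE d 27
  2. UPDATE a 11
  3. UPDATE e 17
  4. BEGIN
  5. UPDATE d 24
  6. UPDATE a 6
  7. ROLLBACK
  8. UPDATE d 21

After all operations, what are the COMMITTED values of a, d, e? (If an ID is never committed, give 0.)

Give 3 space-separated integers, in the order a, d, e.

Answer: 11 21 17

Derivation:
Initial committed: {a=2, d=17}
Op 1: UPDATE d=27 (auto-commit; committed d=27)
Op 2: UPDATE a=11 (auto-commit; committed a=11)
Op 3: UPDATE e=17 (auto-commit; committed e=17)
Op 4: BEGIN: in_txn=True, pending={}
Op 5: UPDATE d=24 (pending; pending now {d=24})
Op 6: UPDATE a=6 (pending; pending now {a=6, d=24})
Op 7: ROLLBACK: discarded pending ['a', 'd']; in_txn=False
Op 8: UPDATE d=21 (auto-commit; committed d=21)
Final committed: {a=11, d=21, e=17}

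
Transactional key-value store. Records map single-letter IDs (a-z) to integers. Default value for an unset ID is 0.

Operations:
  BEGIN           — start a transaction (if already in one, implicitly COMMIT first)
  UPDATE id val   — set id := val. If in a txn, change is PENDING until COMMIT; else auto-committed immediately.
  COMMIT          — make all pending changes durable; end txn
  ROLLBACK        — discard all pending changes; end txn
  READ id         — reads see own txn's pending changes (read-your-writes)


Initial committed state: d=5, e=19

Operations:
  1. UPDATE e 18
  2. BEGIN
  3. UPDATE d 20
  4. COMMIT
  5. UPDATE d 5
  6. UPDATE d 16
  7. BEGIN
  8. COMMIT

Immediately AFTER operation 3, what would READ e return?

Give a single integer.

Initial committed: {d=5, e=19}
Op 1: UPDATE e=18 (auto-commit; committed e=18)
Op 2: BEGIN: in_txn=True, pending={}
Op 3: UPDATE d=20 (pending; pending now {d=20})
After op 3: visible(e) = 18 (pending={d=20}, committed={d=5, e=18})

Answer: 18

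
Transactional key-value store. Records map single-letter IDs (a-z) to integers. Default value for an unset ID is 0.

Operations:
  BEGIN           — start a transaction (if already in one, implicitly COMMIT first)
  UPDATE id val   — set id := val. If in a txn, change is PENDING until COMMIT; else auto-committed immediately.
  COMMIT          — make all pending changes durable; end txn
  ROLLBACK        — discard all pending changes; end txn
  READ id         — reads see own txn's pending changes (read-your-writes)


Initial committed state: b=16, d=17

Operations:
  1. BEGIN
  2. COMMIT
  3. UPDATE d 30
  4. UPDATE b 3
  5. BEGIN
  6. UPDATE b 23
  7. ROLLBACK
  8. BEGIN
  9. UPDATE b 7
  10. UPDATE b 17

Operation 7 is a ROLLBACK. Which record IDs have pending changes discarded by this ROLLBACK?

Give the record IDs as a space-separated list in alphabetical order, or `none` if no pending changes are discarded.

Answer: b

Derivation:
Initial committed: {b=16, d=17}
Op 1: BEGIN: in_txn=True, pending={}
Op 2: COMMIT: merged [] into committed; committed now {b=16, d=17}
Op 3: UPDATE d=30 (auto-commit; committed d=30)
Op 4: UPDATE b=3 (auto-commit; committed b=3)
Op 5: BEGIN: in_txn=True, pending={}
Op 6: UPDATE b=23 (pending; pending now {b=23})
Op 7: ROLLBACK: discarded pending ['b']; in_txn=False
Op 8: BEGIN: in_txn=True, pending={}
Op 9: UPDATE b=7 (pending; pending now {b=7})
Op 10: UPDATE b=17 (pending; pending now {b=17})
ROLLBACK at op 7 discards: ['b']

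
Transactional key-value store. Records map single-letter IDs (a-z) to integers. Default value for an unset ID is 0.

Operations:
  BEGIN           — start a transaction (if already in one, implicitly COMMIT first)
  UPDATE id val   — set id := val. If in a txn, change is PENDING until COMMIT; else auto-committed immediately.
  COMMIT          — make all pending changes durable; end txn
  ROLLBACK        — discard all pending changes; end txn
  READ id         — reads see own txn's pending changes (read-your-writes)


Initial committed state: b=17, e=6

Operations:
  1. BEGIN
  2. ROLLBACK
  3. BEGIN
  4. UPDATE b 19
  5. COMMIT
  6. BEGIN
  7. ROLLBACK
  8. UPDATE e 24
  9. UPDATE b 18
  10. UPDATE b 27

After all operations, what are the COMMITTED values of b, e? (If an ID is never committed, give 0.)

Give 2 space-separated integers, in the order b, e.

Answer: 27 24

Derivation:
Initial committed: {b=17, e=6}
Op 1: BEGIN: in_txn=True, pending={}
Op 2: ROLLBACK: discarded pending []; in_txn=False
Op 3: BEGIN: in_txn=True, pending={}
Op 4: UPDATE b=19 (pending; pending now {b=19})
Op 5: COMMIT: merged ['b'] into committed; committed now {b=19, e=6}
Op 6: BEGIN: in_txn=True, pending={}
Op 7: ROLLBACK: discarded pending []; in_txn=False
Op 8: UPDATE e=24 (auto-commit; committed e=24)
Op 9: UPDATE b=18 (auto-commit; committed b=18)
Op 10: UPDATE b=27 (auto-commit; committed b=27)
Final committed: {b=27, e=24}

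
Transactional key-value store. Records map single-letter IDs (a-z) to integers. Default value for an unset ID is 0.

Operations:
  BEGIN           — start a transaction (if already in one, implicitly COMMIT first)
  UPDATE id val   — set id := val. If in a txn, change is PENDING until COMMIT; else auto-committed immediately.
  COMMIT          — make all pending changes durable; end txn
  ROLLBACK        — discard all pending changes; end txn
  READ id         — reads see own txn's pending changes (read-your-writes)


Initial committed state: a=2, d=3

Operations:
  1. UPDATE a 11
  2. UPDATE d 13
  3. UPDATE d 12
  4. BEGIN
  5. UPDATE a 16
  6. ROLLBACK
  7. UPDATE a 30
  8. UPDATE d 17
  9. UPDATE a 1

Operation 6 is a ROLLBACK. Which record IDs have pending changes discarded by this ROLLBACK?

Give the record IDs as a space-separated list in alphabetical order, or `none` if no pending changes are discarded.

Initial committed: {a=2, d=3}
Op 1: UPDATE a=11 (auto-commit; committed a=11)
Op 2: UPDATE d=13 (auto-commit; committed d=13)
Op 3: UPDATE d=12 (auto-commit; committed d=12)
Op 4: BEGIN: in_txn=True, pending={}
Op 5: UPDATE a=16 (pending; pending now {a=16})
Op 6: ROLLBACK: discarded pending ['a']; in_txn=False
Op 7: UPDATE a=30 (auto-commit; committed a=30)
Op 8: UPDATE d=17 (auto-commit; committed d=17)
Op 9: UPDATE a=1 (auto-commit; committed a=1)
ROLLBACK at op 6 discards: ['a']

Answer: a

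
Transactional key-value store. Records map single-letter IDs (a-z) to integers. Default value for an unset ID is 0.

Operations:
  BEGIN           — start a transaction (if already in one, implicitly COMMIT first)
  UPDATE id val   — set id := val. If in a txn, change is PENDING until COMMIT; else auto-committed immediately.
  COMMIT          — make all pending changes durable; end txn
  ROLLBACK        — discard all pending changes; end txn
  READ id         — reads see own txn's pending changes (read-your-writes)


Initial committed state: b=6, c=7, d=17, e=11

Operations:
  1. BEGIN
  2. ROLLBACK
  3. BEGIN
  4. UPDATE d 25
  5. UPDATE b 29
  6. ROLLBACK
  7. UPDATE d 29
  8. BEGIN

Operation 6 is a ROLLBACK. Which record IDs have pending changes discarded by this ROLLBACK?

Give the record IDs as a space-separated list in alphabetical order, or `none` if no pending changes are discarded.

Answer: b d

Derivation:
Initial committed: {b=6, c=7, d=17, e=11}
Op 1: BEGIN: in_txn=True, pending={}
Op 2: ROLLBACK: discarded pending []; in_txn=False
Op 3: BEGIN: in_txn=True, pending={}
Op 4: UPDATE d=25 (pending; pending now {d=25})
Op 5: UPDATE b=29 (pending; pending now {b=29, d=25})
Op 6: ROLLBACK: discarded pending ['b', 'd']; in_txn=False
Op 7: UPDATE d=29 (auto-commit; committed d=29)
Op 8: BEGIN: in_txn=True, pending={}
ROLLBACK at op 6 discards: ['b', 'd']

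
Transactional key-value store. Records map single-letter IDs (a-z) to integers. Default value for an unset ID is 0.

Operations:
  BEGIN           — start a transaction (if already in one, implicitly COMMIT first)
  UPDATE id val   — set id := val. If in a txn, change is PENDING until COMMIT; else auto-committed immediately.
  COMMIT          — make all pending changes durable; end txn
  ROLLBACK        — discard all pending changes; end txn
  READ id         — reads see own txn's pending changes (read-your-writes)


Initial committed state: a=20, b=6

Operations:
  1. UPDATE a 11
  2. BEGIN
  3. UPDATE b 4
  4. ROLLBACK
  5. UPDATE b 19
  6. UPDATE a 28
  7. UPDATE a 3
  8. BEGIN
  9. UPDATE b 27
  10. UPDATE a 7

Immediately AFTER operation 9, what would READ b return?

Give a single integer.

Answer: 27

Derivation:
Initial committed: {a=20, b=6}
Op 1: UPDATE a=11 (auto-commit; committed a=11)
Op 2: BEGIN: in_txn=True, pending={}
Op 3: UPDATE b=4 (pending; pending now {b=4})
Op 4: ROLLBACK: discarded pending ['b']; in_txn=False
Op 5: UPDATE b=19 (auto-commit; committed b=19)
Op 6: UPDATE a=28 (auto-commit; committed a=28)
Op 7: UPDATE a=3 (auto-commit; committed a=3)
Op 8: BEGIN: in_txn=True, pending={}
Op 9: UPDATE b=27 (pending; pending now {b=27})
After op 9: visible(b) = 27 (pending={b=27}, committed={a=3, b=19})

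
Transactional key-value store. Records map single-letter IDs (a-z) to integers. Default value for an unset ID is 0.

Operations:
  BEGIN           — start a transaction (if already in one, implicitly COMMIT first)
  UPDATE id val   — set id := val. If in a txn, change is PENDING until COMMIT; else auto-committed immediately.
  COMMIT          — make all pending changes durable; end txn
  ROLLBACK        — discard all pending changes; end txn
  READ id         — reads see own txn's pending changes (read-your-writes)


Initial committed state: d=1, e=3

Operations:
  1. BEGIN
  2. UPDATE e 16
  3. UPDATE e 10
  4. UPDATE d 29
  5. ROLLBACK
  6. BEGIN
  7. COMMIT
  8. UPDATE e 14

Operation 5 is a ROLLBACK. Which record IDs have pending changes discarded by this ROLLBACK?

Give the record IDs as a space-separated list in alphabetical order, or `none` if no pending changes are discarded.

Answer: d e

Derivation:
Initial committed: {d=1, e=3}
Op 1: BEGIN: in_txn=True, pending={}
Op 2: UPDATE e=16 (pending; pending now {e=16})
Op 3: UPDATE e=10 (pending; pending now {e=10})
Op 4: UPDATE d=29 (pending; pending now {d=29, e=10})
Op 5: ROLLBACK: discarded pending ['d', 'e']; in_txn=False
Op 6: BEGIN: in_txn=True, pending={}
Op 7: COMMIT: merged [] into committed; committed now {d=1, e=3}
Op 8: UPDATE e=14 (auto-commit; committed e=14)
ROLLBACK at op 5 discards: ['d', 'e']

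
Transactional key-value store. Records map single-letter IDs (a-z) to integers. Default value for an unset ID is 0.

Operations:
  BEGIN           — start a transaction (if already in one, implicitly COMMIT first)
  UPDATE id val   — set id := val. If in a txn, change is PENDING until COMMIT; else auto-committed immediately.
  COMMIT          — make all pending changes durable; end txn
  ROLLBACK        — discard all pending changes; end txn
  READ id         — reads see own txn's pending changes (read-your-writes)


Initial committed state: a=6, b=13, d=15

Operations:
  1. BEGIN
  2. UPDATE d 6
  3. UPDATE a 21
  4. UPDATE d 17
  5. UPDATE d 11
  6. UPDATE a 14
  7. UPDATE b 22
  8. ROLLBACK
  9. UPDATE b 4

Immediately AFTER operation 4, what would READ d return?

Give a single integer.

Answer: 17

Derivation:
Initial committed: {a=6, b=13, d=15}
Op 1: BEGIN: in_txn=True, pending={}
Op 2: UPDATE d=6 (pending; pending now {d=6})
Op 3: UPDATE a=21 (pending; pending now {a=21, d=6})
Op 4: UPDATE d=17 (pending; pending now {a=21, d=17})
After op 4: visible(d) = 17 (pending={a=21, d=17}, committed={a=6, b=13, d=15})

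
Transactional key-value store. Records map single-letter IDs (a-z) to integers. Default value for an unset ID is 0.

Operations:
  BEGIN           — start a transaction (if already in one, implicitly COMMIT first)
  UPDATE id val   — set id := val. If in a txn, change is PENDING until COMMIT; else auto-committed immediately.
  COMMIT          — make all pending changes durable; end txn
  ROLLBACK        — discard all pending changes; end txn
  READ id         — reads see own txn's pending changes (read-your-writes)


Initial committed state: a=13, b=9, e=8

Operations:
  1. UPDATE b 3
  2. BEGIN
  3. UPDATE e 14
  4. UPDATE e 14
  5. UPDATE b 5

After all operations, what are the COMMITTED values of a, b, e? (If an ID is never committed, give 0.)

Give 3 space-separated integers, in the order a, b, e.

Initial committed: {a=13, b=9, e=8}
Op 1: UPDATE b=3 (auto-commit; committed b=3)
Op 2: BEGIN: in_txn=True, pending={}
Op 3: UPDATE e=14 (pending; pending now {e=14})
Op 4: UPDATE e=14 (pending; pending now {e=14})
Op 5: UPDATE b=5 (pending; pending now {b=5, e=14})
Final committed: {a=13, b=3, e=8}

Answer: 13 3 8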